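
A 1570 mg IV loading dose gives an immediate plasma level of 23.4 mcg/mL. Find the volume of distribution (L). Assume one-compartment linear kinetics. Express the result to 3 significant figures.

Immediately after an IV bolus, C₀ = Dose / Vd, so Vd = Dose / C₀.
Vd = 1570 / 23.4 = 67.09 L

67.1 L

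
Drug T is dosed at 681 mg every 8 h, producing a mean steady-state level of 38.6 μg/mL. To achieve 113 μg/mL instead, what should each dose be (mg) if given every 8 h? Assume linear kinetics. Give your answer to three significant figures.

1990 mg

For first-order elimination, Css ∝ F·D/(CL·τ); F and CL are unchanged, so Css ∝ D/τ.
D₂ = D₁ × (Css,target / Css,current) = 681 × 113/38.6 = 1994 mg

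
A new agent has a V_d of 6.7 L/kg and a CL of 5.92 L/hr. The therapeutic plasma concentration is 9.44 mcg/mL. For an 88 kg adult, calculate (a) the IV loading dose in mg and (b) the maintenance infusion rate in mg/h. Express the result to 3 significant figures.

Total Vd = 6.7 × 88 = 589.6 L
LD = Vd · C_target = 589.6 × 9.44 = 5566 mg
Maintenance infusion rate = CL × Css = 5.920 × 9.44 = 55.88 mg/h

(a) 5570 mg; (b) 55.9 mg/h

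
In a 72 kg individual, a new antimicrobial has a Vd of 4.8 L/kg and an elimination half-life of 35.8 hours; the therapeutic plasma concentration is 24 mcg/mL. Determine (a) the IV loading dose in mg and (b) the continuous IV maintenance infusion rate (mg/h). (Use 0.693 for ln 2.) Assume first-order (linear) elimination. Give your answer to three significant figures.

Vd(total) = 72 kg × 4.8 L/kg = 345.6 L
LD = Vd × C = 345.6 × 24 = 8294 mg
CL = 0.693 × Vd / t½ = 0.693 × 345.6 / 35.8 = 6.690 L/h
Infusion rate = CL × Css = 6.690 × 24 = 160.6 mg/h

(a) 8290 mg; (b) 161 mg/h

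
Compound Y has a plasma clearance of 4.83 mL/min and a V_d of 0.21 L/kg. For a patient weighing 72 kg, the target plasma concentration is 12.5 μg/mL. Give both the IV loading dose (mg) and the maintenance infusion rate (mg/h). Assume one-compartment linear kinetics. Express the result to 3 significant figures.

Vd = 0.21 L/kg × 72 kg = 15.12 L
Loading: fill Vd to C_target → 15.12 L × 12.5 mg/L = 189.0 mg
CL = 4.83 mL/min × 60/1000 = 0.2898 L/h
Maintenance infusion rate = CL × Css = 0.2898 × 12.5 = 3.623 mg/h

(a) 189 mg; (b) 3.62 mg/h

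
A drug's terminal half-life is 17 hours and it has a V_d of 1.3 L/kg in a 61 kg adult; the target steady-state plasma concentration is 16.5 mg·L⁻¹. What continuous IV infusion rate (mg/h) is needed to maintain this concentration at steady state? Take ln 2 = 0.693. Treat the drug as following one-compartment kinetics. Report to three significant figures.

53.3 mg/h

Total Vd = 1.3 × 61 = 79.30 L
k = 0.693/17 = 0.04076 h⁻¹, so CL = k·Vd = 0.04076 × 79.30 = 3.232 L/h
Infusion rate = CL × Css = 3.232 × 16.5 = 53.33 mg/h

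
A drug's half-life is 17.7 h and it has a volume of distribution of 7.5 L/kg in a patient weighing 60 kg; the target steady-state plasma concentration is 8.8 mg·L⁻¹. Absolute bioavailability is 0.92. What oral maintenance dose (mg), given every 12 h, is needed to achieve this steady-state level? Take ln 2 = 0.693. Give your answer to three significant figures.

2020 mg

Vd(total) = 60 kg × 7.5 L/kg = 450.0 L
k = 0.693/17.7 = 0.03915 h⁻¹, so CL = k·Vd = 0.03915 × 450.0 = 17.62 L/h
D = CL × Css × τ / F = 17.62 × 8.8 × 12 / 0.92 = 2022 mg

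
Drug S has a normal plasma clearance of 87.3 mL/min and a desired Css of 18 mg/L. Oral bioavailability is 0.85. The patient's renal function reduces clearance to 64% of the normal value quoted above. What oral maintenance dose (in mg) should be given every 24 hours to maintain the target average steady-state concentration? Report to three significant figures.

1700 mg

CL = 87.3 mL/min = 87.3 × 0.06 = 5.238 L/h
Patient clearance = 0.64 × 5.238 = 3.352 L/h
D = CL × Css × τ / F = 3.352 × 18 × 24 / 0.85 = 1704 mg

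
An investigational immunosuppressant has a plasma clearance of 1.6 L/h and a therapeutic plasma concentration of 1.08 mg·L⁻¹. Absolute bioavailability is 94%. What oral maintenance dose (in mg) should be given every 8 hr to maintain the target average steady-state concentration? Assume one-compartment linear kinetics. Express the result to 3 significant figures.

D = CL × Css × τ / F = 1.600 × 1.08 × 8 / 0.94 = 14.71 mg

14.7 mg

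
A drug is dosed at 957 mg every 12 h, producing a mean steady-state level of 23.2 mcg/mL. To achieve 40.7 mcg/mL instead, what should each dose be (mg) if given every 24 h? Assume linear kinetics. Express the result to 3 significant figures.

For first-order elimination, Css ∝ F·D/(CL·τ); F and CL are unchanged, so Css ∝ D/τ.
D₂ = D₁ × (Css,target / Css,current) × (τ₂/τ₁) = 957 × (40.7/23.2) × (24/12) = 3358 mg

3360 mg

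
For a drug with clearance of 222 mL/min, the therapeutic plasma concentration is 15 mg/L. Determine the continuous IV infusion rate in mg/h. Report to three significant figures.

200 mg/h

CL = 222 mL/min × 60/1000 = 13.32 L/h
Rate = CL × Css = 13.32 × 15 = 199.8 mg/h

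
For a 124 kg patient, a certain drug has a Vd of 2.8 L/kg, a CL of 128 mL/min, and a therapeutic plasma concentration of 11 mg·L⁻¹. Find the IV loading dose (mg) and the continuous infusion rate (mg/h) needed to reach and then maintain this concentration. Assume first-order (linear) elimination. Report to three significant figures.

(a) 3820 mg; (b) 84.5 mg/h

Vd = 2.8 L/kg × 124 kg = 347.2 L
Loading: fill Vd to C_target → 347.2 L × 11 mg/L = 3819 mg
CL = 128 mL/min = 128 × 0.06 = 7.680 L/h
Maintenance infusion rate = CL × Css = 7.680 × 11 = 84.48 mg/h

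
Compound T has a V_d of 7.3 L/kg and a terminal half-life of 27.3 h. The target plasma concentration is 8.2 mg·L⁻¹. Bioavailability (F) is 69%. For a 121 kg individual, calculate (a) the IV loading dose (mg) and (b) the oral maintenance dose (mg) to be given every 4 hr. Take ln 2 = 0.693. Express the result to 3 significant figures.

Vd(total) = 121 kg × 7.3 L/kg = 883.3 L
LD = Vd × C = 883.3 × 8.2 = 7243 mg
CL = 0.693 × Vd / t½ = 0.693 × 883.3 / 27.3 = 22.42 L/h
D = CL × Css × τ / F = 22.42 × 8.2 × 4 / 0.69 = 1066 mg

(a) 7240 mg; (b) 1070 mg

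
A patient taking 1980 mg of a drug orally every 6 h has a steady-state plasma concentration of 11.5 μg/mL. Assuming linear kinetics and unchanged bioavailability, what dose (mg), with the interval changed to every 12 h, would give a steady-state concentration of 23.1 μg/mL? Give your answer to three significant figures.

7950 mg

For first-order elimination, Css ∝ F·D/(CL·τ); F and CL are unchanged, so Css ∝ D/τ.
D₂ = D₁ × (Css,target / Css,current) × (τ₂/τ₁) = 1980 × (23.1/11.5) × (12/6) = 7954 mg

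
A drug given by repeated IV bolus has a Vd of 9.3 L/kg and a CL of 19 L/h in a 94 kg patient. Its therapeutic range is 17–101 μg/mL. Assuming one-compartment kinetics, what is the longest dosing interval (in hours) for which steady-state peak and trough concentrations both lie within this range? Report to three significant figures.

Vd = 9.3 L/kg × 94 kg = 874.2 L
k = CL / Vd = 19.00 / 874.2 = 0.02173 h⁻¹
Between IV bolus doses, concentration decays as C = C₀·e^(−kτ), so C_peak/C_trough = e^(kτ).
τ_max = ln(C_peak/C_trough) / k = ln(101/17) / 0.02173 = 1.782 / 0.02173 = 82.01 h

82.0 h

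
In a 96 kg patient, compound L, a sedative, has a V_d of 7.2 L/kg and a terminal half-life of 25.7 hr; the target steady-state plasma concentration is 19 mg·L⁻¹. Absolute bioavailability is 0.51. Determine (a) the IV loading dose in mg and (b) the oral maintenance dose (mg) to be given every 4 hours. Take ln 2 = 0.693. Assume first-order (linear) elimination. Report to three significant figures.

Vd(total) = 96 kg × 7.2 L/kg = 691.2 L
LD = Vd × C = 691.2 × 19 = 13130 mg
CL = 0.693 × Vd / t½ = 0.693 × 691.2 / 25.7 = 18.64 L/h
D = CL × Css × τ / F = 18.64 × 19 × 4 / 0.51 = 2778 mg

(a) 13100 mg; (b) 2780 mg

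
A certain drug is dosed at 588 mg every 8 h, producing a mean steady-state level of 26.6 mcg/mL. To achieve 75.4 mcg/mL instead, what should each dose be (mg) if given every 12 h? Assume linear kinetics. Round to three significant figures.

For first-order elimination, Css ∝ F·D/(CL·τ); F and CL are unchanged, so Css ∝ D/τ.
D₂ = D₁ × (Css,target / Css,current) × (τ₂/τ₁) = 588 × (75.4/26.6) × (12/8) = 2500 mg

2500 mg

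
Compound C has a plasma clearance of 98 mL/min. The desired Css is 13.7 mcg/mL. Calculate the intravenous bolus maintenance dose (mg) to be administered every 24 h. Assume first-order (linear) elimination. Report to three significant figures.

1930 mg

CL = 98 mL/min = 98 × 0.06 = 5.880 L/h
D = CL × Css × τ = 5.880 × 13.7 × 24 = 1933 mg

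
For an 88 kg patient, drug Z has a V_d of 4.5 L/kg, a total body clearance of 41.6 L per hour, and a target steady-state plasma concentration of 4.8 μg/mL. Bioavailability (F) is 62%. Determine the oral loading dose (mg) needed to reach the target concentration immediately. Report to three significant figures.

3070 mg

Vd = 4.5 L/kg × 88 kg = 396.0 L
The loading dose fills Vd to the target concentration; clearance is irrelevant here.
LD = Vd × C / F = 396.0 × 4.800 / 0.62 = 3066 mg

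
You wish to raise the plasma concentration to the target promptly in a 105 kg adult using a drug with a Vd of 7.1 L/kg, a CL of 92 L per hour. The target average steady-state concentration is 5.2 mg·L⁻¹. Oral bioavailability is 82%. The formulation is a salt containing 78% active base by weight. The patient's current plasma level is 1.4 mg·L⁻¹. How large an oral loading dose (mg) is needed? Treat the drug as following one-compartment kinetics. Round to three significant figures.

4430 mg

Total Vd = 7.1 × 105 = 745.5 L
Concentration deficit ΔC = 5.2 − 1.4 = 3.800 mg/L
LD = Vd × ΔC / F / S = 745.5 × 3.800 / 0.82 / 0.78 = 4429 mg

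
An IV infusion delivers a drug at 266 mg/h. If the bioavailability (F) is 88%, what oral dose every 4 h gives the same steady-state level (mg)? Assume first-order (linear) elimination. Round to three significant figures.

1210 mg

To maintain the same Css, the systemic dosing rate must be unchanged: F·D/τ = infusion rate.
D = rate × τ / F = 266 × 4 / 0.88 = 1209 mg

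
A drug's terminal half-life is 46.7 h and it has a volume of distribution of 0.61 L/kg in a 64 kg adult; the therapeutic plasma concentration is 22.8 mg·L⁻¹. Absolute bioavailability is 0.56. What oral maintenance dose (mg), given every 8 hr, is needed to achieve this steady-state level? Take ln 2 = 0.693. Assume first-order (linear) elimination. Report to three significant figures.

Vd = 0.61 L/kg × 64 kg = 39.04 L
k = 0.693/46.7 = 0.01484 h⁻¹, so CL = k·Vd = 0.01484 × 39.04 = 0.5794 L/h
D = CL × Css × τ / F = 0.5794 × 22.8 × 8 / 0.56 = 188.7 mg

189 mg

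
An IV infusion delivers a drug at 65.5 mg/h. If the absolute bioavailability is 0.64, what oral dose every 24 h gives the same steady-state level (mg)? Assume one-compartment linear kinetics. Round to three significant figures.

2460 mg

To maintain the same Css, the systemic dosing rate must be unchanged: F·D/τ = infusion rate.
D = rate × τ / F = 65.5 × 24 / 0.64 = 2456 mg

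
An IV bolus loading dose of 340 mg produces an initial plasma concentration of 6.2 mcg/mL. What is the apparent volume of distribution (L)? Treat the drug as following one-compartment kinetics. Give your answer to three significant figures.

Immediately after an IV bolus, C₀ = Dose / Vd, so Vd = Dose / C₀.
Vd = 340 / 6.2 = 54.84 L

54.8 L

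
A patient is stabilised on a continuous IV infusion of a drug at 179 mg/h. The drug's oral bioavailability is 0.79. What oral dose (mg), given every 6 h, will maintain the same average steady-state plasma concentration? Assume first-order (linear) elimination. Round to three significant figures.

To maintain the same Css, the systemic dosing rate must be unchanged: F·D/τ = infusion rate.
D = rate × τ / F = 179 × 6 / 0.79 = 1359 mg

1360 mg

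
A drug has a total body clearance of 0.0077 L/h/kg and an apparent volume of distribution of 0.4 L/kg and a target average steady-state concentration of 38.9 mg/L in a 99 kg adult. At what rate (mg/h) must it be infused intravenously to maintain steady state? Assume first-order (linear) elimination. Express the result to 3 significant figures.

29.7 mg/h

CL = 0.0077 L/h/kg × 99 kg = 0.7623 L/h
Infusion rate = CL · Css = 0.7623 L/h × 38.9 mg/L = 29.65 mg/h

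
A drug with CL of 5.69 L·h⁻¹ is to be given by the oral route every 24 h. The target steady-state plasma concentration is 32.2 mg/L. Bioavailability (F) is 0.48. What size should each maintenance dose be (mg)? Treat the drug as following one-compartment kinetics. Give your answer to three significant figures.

D = CL × Css × τ / F = 5.690 × 32.2 × 24 / 0.48 = 9161 mg

9160 mg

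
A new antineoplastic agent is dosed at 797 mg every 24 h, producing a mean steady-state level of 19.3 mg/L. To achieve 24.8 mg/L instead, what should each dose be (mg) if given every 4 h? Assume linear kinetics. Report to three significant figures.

171 mg

For first-order elimination, Css ∝ F·D/(CL·τ); F and CL are unchanged, so Css ∝ D/τ.
D₂ = D₁ × (Css,target / Css,current) × (τ₂/τ₁) = 797 × (24.8/19.3) × (4/24) = 170.7 mg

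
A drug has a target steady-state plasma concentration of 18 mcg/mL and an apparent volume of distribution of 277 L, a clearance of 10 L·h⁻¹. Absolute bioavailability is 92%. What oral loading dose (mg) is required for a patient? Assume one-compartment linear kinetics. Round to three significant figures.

5420 mg

LD is governed by Vd — clearance does not enter the loading-dose calculation.
LD = Vd × C / F = 277.0 × 18.00 / 0.92 = 5420 mg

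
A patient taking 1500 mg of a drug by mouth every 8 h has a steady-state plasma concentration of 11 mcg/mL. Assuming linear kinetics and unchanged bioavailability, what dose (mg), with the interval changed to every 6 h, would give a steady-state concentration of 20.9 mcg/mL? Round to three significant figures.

2140 mg

For first-order elimination, Css ∝ F·D/(CL·τ); F and CL are unchanged, so Css ∝ D/τ.
D₂ = D₁ × (Css,target / Css,current) × (τ₂/τ₁) = 1500 × (20.9/11) × (6/8) = 2138 mg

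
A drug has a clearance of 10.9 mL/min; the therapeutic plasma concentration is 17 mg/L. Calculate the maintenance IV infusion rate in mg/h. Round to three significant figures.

CL = 10.9 mL/min = 10.9 × 0.06 = 0.6540 L/h
R₀ = 0.6540 × 17 = 11.12 mg/h

11.1 mg/h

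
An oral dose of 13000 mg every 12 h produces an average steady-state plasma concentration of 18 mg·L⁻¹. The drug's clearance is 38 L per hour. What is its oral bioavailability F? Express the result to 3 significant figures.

0.631

F·D/τ = CL·Css at steady state → F = CL·Css·τ / D.
F = 38 × 18 × 12 / 13000 = 0.631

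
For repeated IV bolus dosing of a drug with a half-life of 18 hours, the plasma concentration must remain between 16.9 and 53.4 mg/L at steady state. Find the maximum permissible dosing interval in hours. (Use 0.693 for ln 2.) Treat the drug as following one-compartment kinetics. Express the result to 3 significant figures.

k = 0.693 / t½ = 0.693 / 18 = 0.03850 h⁻¹
Between IV bolus doses, concentration decays as C = C₀·e^(−kτ), so C_peak/C_trough = e^(kτ).
τ_max = ln(C_peak/C_trough) / k = ln(53.4/16.9) / 0.03850 = 1.150 / 0.03850 = 29.87 h

29.9 h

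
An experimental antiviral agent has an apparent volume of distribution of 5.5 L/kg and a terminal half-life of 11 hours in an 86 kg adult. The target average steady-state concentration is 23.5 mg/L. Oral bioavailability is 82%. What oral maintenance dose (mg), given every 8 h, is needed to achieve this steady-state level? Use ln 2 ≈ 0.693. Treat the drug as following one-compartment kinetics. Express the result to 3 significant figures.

6830 mg

Vd(total) = 86 kg × 5.5 L/kg = 473.0 L
CL = ln 2 · Vd / t½ = 0.693 × 473.0 / 11 = 29.80 L/h
D = CL × Css × τ / F = 29.80 × 23.5 × 8 / 0.82 = 6832 mg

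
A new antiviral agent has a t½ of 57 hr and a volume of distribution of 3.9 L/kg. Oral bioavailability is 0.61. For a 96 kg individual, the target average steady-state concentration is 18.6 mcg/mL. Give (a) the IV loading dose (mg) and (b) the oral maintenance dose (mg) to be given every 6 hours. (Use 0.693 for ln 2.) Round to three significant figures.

(a) 6960 mg; (b) 833 mg

Total Vd = 3.9 × 96 = 374.4 L
LD = Vd × C = 374.4 × 18.6 = 6964 mg
CL = 0.693 × Vd / t½ = 0.693 × 374.4 / 57 = 4.552 L/h
D = CL × Css × τ / F = 4.552 × 18.6 × 6 / 0.61 = 832.8 mg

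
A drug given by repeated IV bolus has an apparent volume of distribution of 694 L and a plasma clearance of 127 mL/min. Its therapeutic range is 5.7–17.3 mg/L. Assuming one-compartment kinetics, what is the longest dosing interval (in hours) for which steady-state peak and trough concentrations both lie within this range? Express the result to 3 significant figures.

101 h

Convert clearance: 127 mL/min × 60 min/h ÷ 1000 mL/L = 7.620 L/h
k = CL / Vd = 7.620 / 694.0 = 0.01098 h⁻¹
Between IV bolus doses, concentration decays as C = C₀·e^(−kτ), so C_peak/C_trough = e^(kτ).
τ_max = ln(C_peak/C_trough) / k = ln(17.3/5.7) / 0.01098 = 1.110 / 0.01098 = 101.1 h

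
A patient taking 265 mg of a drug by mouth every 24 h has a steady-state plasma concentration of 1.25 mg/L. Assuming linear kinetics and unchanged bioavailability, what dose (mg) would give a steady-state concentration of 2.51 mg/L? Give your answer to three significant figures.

532 mg

For first-order elimination, Css ∝ F·D/(CL·τ); F and CL are unchanged, so Css ∝ D/τ.
D₂ = D₁ × (Css,target / Css,current) = 265 × 2.51/1.25 = 532.1 mg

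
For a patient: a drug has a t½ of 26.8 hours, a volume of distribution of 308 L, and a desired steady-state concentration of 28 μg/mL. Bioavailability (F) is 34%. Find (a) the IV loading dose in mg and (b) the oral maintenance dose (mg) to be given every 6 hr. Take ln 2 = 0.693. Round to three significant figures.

LD = Vd × C = 308.0 × 28 = 8624 mg
CL = 0.693 × Vd / t½ = 0.693 × 308.0 / 26.8 = 7.964 L/h
D = CL × Css × τ / F = 7.964 × 28 × 6 / 0.34 = 3935 mg

(a) 8620 mg; (b) 3940 mg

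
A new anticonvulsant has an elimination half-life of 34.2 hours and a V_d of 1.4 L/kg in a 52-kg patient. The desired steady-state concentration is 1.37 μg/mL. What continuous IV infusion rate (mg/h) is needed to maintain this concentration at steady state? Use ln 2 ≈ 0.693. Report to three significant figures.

Vd = 1.4 L/kg × 52 kg = 72.80 L
CL = ln 2 · Vd / t½ = 0.693 × 72.80 / 34.2 = 1.475 L/h
Infusion rate = CL × Css = 1.475 × 1.37 = 2.021 mg/h

2.02 mg/h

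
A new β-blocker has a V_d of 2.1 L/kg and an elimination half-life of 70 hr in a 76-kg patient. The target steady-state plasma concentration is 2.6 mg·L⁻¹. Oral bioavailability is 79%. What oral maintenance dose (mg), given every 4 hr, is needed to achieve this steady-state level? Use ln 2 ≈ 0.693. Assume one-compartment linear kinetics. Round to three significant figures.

Total Vd = 2.1 × 76 = 159.6 L
k = 0.693/70 = 0.009900 h⁻¹, so CL = k·Vd = 0.009900 × 159.6 = 1.580 L/h
D = CL × Css × τ / F = 1.580 × 2.6 × 4 / 0.79 = 20.80 mg

20.8 mg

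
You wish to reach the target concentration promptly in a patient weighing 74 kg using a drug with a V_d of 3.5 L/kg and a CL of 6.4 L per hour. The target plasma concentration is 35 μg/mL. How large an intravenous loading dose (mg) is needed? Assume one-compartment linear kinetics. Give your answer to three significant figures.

Total Vd = 3.5 × 74 = 259.0 L
LD = Vd × C = 259.0 × 35.00 = 9065 mg

9070 mg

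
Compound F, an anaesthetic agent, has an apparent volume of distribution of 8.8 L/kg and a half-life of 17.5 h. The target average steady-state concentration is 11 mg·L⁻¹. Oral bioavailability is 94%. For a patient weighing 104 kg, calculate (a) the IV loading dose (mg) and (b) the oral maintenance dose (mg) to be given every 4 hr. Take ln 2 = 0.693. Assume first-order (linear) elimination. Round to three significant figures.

(a) 10100 mg; (b) 1700 mg

Total Vd = 8.8 × 104 = 915.2 L
LD = Vd × C = 915.2 × 11 = 10070 mg
CL = 0.693 × Vd / t½ = 0.693 × 915.2 / 17.5 = 36.24 L/h
D = CL × Css × τ / F = 36.24 × 11 × 4 / 0.94 = 1696 mg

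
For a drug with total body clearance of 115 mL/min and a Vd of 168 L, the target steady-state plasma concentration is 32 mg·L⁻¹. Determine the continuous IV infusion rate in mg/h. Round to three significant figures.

Convert clearance: 115 mL/min × 60 min/h ÷ 1000 mL/L = 6.900 L/h
R₀ = 6.900 × 32 = 220.8 mg/h

221 mg/h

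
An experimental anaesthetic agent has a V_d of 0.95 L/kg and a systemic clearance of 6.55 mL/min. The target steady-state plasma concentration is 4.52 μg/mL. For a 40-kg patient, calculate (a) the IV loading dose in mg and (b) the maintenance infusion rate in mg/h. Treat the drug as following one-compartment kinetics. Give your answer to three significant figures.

Total Vd = 0.95 × 40 = 38.00 L
LD = Vd · C_target = 38.00 × 4.52 = 171.8 mg
Convert clearance: 6.55 mL/min × 60 min/h ÷ 1000 mL/L = 0.3930 L/h
Maintenance: replace elimination → rate = CL × Css = 0.3930 × 4.52 = 1.776 mg/h

(a) 172 mg; (b) 1.78 mg/h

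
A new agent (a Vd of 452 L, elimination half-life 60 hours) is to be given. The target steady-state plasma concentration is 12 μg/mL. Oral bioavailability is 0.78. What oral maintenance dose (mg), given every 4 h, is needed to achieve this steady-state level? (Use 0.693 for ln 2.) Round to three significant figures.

k = 0.693/60 = 0.01155 h⁻¹, so CL = k·Vd = 0.01155 × 452.0 = 5.221 L/h
D = CL × Css × τ / F = 5.221 × 12 × 4 / 0.78 = 321.3 mg

321 mg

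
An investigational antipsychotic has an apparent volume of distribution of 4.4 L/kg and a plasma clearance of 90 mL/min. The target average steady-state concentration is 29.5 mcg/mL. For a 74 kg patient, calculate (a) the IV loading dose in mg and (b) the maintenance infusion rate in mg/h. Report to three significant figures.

(a) 9610 mg; (b) 159 mg/h

Vd(total) = 74 kg × 4.4 L/kg = 325.6 L
LD = Vd · C_target = 325.6 × 29.5 = 9605 mg
CL = 90 mL/min × 60/1000 = 5.400 L/h
Infusion rate = 5.400 L/h × 29.5 mg/L = 159.3 mg/h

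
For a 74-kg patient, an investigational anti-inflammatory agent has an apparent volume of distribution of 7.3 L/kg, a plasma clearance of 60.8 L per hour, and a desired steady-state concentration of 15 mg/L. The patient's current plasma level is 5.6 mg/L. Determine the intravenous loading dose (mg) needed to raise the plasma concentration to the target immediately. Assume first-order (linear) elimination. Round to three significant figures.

5080 mg

Vd = 7.3 L/kg × 74 kg = 540.2 L
The loading dose fills Vd to the target concentration; clearance is irrelevant here.
Concentration deficit ΔC = 15 − 5.6 = 9.400 mg/L
LD = Vd × ΔC = 540.2 × 9.400 = 5078 mg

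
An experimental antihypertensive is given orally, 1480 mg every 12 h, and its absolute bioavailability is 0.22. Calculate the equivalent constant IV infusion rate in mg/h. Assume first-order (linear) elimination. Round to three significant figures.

27.1 mg/h

Equivalent systemic input: infusion rate = F·D/τ.
Rate = 0.22 × 1480 / 12 = 27.13 mg/h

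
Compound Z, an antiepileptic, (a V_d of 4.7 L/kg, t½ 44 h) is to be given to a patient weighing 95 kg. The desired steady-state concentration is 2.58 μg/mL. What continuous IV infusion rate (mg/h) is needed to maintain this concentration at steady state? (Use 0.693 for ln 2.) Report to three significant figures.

18.1 mg/h

Vd(total) = 95 kg × 4.7 L/kg = 446.5 L
CL = ln 2 · Vd / t½ = 0.693 × 446.5 / 44 = 7.032 L/h
Infusion rate = CL × Css = 7.032 × 2.58 = 18.14 mg/h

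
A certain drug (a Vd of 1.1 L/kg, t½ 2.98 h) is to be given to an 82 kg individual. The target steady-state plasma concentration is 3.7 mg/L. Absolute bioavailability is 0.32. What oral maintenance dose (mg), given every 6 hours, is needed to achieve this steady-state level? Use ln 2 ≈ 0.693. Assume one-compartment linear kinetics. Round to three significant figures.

1460 mg

Vd(total) = 82 kg × 1.1 L/kg = 90.20 L
CL = ln 2 · Vd / t½ = 0.693 × 90.20 / 2.98 = 20.98 L/h
D = CL × Css × τ / F = 20.98 × 3.7 × 6 / 0.32 = 1455 mg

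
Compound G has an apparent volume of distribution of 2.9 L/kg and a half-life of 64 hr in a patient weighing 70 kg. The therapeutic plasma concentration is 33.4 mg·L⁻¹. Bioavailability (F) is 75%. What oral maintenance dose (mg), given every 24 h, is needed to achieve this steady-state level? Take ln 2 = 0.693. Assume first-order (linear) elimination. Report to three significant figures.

Vd(total) = 70 kg × 2.9 L/kg = 203.0 L
CL = 0.693 × Vd / t½ = 0.693 × 203.0 / 64 = 2.198 L/h
D = CL × Css × τ / F = 2.198 × 33.4 × 24 / 0.75 = 2349 mg

2350 mg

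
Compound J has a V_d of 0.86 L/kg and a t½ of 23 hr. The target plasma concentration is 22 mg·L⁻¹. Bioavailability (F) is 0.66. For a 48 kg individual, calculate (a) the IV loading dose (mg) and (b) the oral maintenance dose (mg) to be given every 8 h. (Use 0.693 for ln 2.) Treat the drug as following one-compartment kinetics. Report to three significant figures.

Total Vd = 0.86 × 48 = 41.28 L
LD = Vd × C = 41.28 × 22 = 908.2 mg
CL = 0.693 × Vd / t½ = 0.693 × 41.28 / 23 = 1.244 L/h
D = CL × Css × τ / F = 1.244 × 22 × 8 / 0.66 = 331.7 mg

(a) 908 mg; (b) 332 mg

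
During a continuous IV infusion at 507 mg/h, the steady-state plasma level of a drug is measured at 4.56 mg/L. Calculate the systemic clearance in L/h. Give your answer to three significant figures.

111 L/h

At steady state, infusion rate = CL × Css, so CL = rate / Css.
CL = 507 / 4.56 = 111.2 L/h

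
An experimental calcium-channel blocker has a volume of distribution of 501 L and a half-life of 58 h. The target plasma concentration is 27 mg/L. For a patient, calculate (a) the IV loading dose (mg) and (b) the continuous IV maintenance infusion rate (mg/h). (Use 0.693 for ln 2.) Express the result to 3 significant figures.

LD = Vd × C = 501.0 × 27 = 13530 mg
CL = 0.693 × Vd / t½ = 0.693 × 501.0 / 58 = 5.986 L/h
Infusion rate = CL × Css = 5.986 × 27 = 161.6 mg/h

(a) 13500 mg; (b) 162 mg/h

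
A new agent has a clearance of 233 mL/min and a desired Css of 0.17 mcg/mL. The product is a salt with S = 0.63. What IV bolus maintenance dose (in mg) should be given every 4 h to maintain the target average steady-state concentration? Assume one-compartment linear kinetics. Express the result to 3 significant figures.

Convert clearance: 233 mL/min × 60 min/h ÷ 1000 mL/L = 13.98 L/h
At steady state, dose per interval replaces the amount cleared in that interval: S·D/τ = CL·Css.
D = CL × Css × τ / S = 13.98 × 0.17 × 4 / 0.63 = 15.09 mg

15.1 mg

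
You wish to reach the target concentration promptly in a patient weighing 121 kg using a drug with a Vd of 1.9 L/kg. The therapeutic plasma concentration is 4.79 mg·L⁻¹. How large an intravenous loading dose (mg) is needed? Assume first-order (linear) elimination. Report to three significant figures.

Vd = 1.9 L/kg × 121 kg = 229.9 L
The loading dose fills Vd to the target concentration.
LD = Vd × C = 229.9 × 4.790 = 1101 mg

1100 mg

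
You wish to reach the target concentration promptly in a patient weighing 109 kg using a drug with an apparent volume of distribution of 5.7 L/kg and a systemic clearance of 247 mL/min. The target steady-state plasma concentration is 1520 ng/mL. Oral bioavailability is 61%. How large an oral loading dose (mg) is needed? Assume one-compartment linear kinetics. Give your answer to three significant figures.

1550 mg

Vd(total) = 109 kg × 5.7 L/kg = 621.3 L
C = 1520 ng/mL = 1.520 mg/L
LD is governed by Vd — clearance does not enter the loading-dose calculation.
LD = Vd × C / F = 621.3 × 1.520 / 0.61 = 1548 mg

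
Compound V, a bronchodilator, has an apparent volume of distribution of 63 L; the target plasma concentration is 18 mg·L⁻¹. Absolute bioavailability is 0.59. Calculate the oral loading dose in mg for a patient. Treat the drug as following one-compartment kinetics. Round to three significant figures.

1920 mg

The loading dose fills Vd to the target concentration.
LD = Vd × C / F = 63.00 × 18.00 / 0.59 = 1922 mg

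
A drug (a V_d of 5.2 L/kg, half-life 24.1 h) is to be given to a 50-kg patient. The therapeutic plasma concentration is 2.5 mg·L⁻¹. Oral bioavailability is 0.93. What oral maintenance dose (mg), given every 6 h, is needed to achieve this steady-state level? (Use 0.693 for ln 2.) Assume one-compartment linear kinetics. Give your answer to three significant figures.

121 mg

Vd(total) = 50 kg × 5.2 L/kg = 260.0 L
CL = ln 2 · Vd / t½ = 0.693 × 260.0 / 24.1 = 7.476 L/h
D = CL × Css × τ / F = 7.476 × 2.5 × 6 / 0.93 = 120.6 mg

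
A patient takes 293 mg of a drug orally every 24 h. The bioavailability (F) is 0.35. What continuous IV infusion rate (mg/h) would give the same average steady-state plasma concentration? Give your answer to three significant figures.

Equivalent systemic input: infusion rate = F·D/τ.
Rate = 0.35 × 293 / 24 = 4.273 mg/h

4.27 mg/h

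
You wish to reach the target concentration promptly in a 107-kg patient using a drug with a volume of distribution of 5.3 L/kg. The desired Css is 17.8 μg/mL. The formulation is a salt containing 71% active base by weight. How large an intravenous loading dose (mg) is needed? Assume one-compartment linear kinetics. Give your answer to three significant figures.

14200 mg

Vd = 5.3 L/kg × 107 kg = 567.1 L
The loading dose fills Vd to the target concentration.
LD = Vd × C / S = 567.1 × 17.80 / 0.71 = 14220 mg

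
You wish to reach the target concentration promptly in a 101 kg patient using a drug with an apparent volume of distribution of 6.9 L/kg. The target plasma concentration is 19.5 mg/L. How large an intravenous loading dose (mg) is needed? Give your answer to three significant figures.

13600 mg

Vd(total) = 101 kg × 6.9 L/kg = 696.9 L
LD = Vd × C = 696.9 × 19.50 = 13590 mg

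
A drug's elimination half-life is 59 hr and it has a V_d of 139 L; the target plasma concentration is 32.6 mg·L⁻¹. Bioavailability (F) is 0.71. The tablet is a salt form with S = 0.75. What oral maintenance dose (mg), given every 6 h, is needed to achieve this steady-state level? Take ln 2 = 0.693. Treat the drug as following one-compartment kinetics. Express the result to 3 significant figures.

CL = 0.693 × Vd / t½ = 0.693 × 139.0 / 59 = 1.633 L/h
D = CL × Css × τ / F / S = 1.633 × 32.6 × 6 / 0.71 / 0.75 = 599.8 mg

600 mg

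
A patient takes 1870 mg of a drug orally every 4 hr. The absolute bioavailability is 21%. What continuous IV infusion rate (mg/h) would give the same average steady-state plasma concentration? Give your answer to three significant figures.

Equivalent systemic input: infusion rate = F·D/τ.
Rate = 0.21 × 1870 / 4 = 98.18 mg/h

98.2 mg/h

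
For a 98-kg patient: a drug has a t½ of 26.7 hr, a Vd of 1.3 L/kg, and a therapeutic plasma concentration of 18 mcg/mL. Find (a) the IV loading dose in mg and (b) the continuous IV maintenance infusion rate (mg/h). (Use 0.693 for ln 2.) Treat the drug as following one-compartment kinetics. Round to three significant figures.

(a) 2290 mg; (b) 59.5 mg/h

Vd(total) = 98 kg × 1.3 L/kg = 127.4 L
LD = Vd × C = 127.4 × 18 = 2293 mg
CL = 0.693 × Vd / t½ = 0.693 × 127.4 / 26.7 = 3.307 L/h
Infusion rate = CL × Css = 3.307 × 18 = 59.53 mg/h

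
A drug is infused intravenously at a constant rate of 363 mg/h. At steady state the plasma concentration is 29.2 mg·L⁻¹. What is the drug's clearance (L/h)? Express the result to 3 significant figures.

At steady state, infusion rate = CL × Css, so CL = rate / Css.
CL = 363 / 29.2 = 12.43 L/h

12.4 L/h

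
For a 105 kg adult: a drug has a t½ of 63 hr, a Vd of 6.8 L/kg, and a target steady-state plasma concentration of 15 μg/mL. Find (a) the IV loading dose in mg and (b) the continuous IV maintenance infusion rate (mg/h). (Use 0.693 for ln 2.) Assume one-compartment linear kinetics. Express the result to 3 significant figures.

Vd = 6.8 L/kg × 105 kg = 714.0 L
LD = Vd × C = 714.0 × 15 = 10710 mg
CL = 0.693 × Vd / t½ = 0.693 × 714.0 / 63 = 7.854 L/h
Infusion rate = CL × Css = 7.854 × 15 = 117.8 mg/h

(a) 10700 mg; (b) 118 mg/h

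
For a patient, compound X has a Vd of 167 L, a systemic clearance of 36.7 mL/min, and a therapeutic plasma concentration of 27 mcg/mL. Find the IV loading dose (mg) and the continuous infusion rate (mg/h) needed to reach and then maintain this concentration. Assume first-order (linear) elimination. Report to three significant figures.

Loading dose = Vd × C = 167.0 × 27 = 4509 mg
CL = 36.7 mL/min × 60/1000 = 2.202 L/h
Infusion rate = 2.202 L/h × 27 mg/L = 59.45 mg/h

(a) 4510 mg; (b) 59.5 mg/h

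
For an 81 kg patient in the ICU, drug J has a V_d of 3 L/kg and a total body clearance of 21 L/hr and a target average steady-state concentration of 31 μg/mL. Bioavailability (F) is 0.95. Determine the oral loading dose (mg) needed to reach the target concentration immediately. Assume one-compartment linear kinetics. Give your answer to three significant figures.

7930 mg

Total Vd = 3 × 81 = 243.0 L
LD = Vd × C / F = 243.0 × 31.00 / 0.95 = 7929 mg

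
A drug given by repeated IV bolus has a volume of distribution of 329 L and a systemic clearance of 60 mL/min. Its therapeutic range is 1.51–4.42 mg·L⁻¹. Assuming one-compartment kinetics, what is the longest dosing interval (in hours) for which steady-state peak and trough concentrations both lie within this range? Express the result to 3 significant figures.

98.2 h

CL = 60 mL/min = 60 × 0.06 = 3.600 L/h
k = CL / Vd = 3.600 / 329.0 = 0.01094 h⁻¹
Between IV bolus doses, concentration decays as C = C₀·e^(−kτ), so C_peak/C_trough = e^(kτ).
τ_max = ln(C_peak/C_trough) / k = ln(4.42/1.51) / 0.01094 = 1.074 / 0.01094 = 98.17 h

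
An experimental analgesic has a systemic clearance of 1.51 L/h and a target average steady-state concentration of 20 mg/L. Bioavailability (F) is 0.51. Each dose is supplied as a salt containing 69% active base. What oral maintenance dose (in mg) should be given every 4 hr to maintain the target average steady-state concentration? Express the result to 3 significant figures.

343 mg

D = CL × Css × τ / F / S = 1.510 × 20 × 4 / 0.51 / 0.69 = 343.3 mg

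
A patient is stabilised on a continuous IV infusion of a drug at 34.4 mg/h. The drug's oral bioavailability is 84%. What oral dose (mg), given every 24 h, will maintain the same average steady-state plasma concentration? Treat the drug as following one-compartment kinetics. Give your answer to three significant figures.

To maintain the same Css, the systemic dosing rate must be unchanged: F·D/τ = infusion rate.
D = rate × τ / F = 34.4 × 24 / 0.84 = 982.9 mg

983 mg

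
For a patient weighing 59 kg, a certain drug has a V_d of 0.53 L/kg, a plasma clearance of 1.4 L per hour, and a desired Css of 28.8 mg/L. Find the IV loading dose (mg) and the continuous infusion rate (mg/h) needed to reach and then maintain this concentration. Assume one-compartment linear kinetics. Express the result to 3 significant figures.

(a) 901 mg; (b) 40.3 mg/h

Vd = 0.53 L/kg × 59 kg = 31.27 L
Loading dose = Vd × C = 31.27 × 28.8 = 900.6 mg
Maintenance: replace elimination → rate = CL × Css = 1.400 × 28.8 = 40.32 mg/h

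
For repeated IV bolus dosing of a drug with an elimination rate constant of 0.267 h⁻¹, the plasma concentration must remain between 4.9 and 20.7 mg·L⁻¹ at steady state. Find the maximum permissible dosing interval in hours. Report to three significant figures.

5.40 h

Between IV bolus doses, concentration decays as C = C₀·e^(−kτ), so C_peak/C_trough = e^(kτ).
τ_max = ln(C_peak/C_trough) / k = ln(20.7/4.9) / 0.2670 = 1.441 / 0.2670 = 5.397 h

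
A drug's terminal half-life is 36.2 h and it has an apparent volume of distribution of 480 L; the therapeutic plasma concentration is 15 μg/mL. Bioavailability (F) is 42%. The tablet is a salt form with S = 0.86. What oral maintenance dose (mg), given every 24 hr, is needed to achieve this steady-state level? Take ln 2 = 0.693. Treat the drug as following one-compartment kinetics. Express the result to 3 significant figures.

CL = ln 2 · Vd / t½ = 0.693 × 480.0 / 36.2 = 9.189 L/h
D = CL × Css × τ / F / S = 9.189 × 15 × 24 / 0.42 / 0.86 = 9158 mg

9160 mg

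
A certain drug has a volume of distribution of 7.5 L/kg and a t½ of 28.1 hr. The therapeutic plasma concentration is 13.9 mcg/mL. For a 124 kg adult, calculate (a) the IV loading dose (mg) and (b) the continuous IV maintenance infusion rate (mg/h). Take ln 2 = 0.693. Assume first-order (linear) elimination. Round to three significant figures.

Vd = 7.5 L/kg × 124 kg = 930.0 L
LD = Vd × C = 930.0 × 13.9 = 12930 mg
CL = 0.693 × Vd / t½ = 0.693 × 930.0 / 28.1 = 22.94 L/h
Infusion rate = CL × Css = 22.94 × 13.9 = 318.9 mg/h

(a) 12900 mg; (b) 319 mg/h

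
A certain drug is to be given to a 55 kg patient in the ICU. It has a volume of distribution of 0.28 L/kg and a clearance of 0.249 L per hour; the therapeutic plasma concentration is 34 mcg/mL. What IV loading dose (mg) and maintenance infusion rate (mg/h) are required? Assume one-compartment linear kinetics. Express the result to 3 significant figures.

(a) 524 mg; (b) 8.47 mg/h

Vd = 0.28 L/kg × 55 kg = 15.40 L
LD = Vd · C_target = 15.40 × 34 = 523.6 mg
Infusion rate = 0.2490 L/h × 34 mg/L = 8.466 mg/h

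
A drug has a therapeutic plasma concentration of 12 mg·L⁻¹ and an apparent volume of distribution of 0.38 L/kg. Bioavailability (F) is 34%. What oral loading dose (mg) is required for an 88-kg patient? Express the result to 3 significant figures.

1180 mg

Vd = 0.38 L/kg × 88 kg = 33.44 L
LD = Vd × C / F = 33.44 × 12.00 / 0.34 = 1180 mg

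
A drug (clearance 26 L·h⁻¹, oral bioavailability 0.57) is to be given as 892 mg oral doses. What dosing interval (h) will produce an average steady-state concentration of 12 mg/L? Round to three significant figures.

F·D/τ = CL·Css → τ = F·D / (CL·Css).
τ = 0.57 × 892 / (26 × 12) = 1.630 h

1.63 h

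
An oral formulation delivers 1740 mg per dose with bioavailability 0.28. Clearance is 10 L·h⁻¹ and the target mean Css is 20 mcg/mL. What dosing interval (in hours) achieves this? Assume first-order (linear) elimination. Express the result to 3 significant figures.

2.44 h

F·D/τ = CL·Css → τ = F·D / (CL·Css).
τ = 0.28 × 1740 / (10 × 20) = 2.436 h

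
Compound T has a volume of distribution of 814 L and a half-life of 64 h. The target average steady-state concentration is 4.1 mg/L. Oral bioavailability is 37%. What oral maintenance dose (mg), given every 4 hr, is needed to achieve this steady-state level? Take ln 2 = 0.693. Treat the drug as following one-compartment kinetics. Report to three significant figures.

391 mg

k = 0.693/64 = 0.01083 h⁻¹, so CL = k·Vd = 0.01083 × 814.0 = 8.816 L/h
D = CL × Css × τ / F = 8.816 × 4.1 × 4 / 0.37 = 390.8 mg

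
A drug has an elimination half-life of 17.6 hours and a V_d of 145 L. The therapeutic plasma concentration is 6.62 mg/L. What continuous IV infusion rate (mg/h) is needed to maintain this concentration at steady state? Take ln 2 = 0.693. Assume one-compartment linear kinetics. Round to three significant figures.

CL = 0.693 × Vd / t½ = 0.693 × 145.0 / 17.6 = 5.709 L/h
Infusion rate = CL × Css = 5.709 × 6.62 = 37.79 mg/h

37.8 mg/h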